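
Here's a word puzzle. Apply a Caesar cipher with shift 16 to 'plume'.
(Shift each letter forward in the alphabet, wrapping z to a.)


Shift each letter by 16: p -> f, l -> b, u -> k, m -> c, e -> u. Result: 'fbkcu'.

fbkcu


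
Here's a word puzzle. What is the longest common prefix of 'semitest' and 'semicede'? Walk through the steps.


Compare from the start: 4 characters match: 'semi'. Mismatch at position 5: 't' vs 'c'.

semi


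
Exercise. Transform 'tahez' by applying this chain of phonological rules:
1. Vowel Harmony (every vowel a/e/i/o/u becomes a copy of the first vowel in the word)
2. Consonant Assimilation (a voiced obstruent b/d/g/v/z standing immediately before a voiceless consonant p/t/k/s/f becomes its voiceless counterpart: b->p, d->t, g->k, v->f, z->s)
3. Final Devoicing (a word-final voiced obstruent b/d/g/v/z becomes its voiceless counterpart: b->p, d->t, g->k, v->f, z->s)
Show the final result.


Starting form: 'tahez'
Rule 1: Vowel Harmony: all vowels become 'a' (matching first vowel). 'tahez' -> 'tahaz'
Rule 2: Consonant Assimilation: no voiced obstruent (b/d/g/v/z) stands immediately before a voiceless consonant (p/t/k/s/f). No change.
Rule 3: Final Devoicing: word-final voiced obstruent 'z' becomes voiceless 's'. 'tahaz' -> 'tahas'
Final form: 'tahas'

tahas


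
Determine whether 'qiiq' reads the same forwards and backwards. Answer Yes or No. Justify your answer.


Forward: 'qiiq'
Reversed: 'qiiq'
They are identical.

Yes


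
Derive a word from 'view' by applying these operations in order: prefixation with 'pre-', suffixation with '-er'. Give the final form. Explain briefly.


Step 1: Add prefix 'pre-' to 'view' = 'preview'
Step 2: Add suffix '-er' to 'preview' = 'previewer'

previewer


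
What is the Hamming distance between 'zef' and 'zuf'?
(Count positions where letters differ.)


Alignment:
Position 1: 'z' vs 'z' = match
Position 2: 'e' vs 'u' = DIFFER
Position 3: 'f' vs 'f' = match
Total differences: 1

1


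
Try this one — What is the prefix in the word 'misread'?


The word 'misread' = 'mis' (prefix) + 'read' (root). The prefix is 'mis'.

mis


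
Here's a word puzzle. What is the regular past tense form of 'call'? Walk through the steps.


Apply rule: Add -ed. 'call' becomes 'called'.

called


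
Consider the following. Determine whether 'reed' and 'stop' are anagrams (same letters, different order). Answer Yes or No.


Sorted letters of 'reed': 'deer'
Sorted letters of 'stop': 'opst'
They do not match.

No


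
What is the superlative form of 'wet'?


Apply superlative formation (double final consonant, add -est): 'wet' -> 'wettest'.

wettest


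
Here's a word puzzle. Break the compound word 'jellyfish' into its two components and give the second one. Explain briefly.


Split 'jellyfish' into 'jelly' + 'fish'. The second part is 'fish'.

fish


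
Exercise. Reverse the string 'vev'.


Reverse 'vev' character by character: 'vev'.

vev


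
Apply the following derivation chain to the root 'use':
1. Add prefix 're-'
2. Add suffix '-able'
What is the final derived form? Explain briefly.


Step 1: Add prefix 're-' to 'use' = 'reuse'
Step 2: Add suffix '-able' to 'reuse' = 'reusable'

reusable


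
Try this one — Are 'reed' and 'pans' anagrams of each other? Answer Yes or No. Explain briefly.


Sorted letters of 'reed': 'deer'
Sorted letters of 'pans': 'anps'
They do not match.

No


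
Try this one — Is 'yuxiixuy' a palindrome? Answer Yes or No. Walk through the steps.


Forward: 'yuxiixuy'
Reversed: 'yuxiixuy'
They are identical.

Yes


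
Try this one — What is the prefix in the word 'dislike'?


The word 'dislike' = 'dis' (prefix) + 'like' (root). The prefix is 'dis'.

dis


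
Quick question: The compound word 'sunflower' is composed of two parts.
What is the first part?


Split 'sunflower' into 'sun' + 'flower'. The first part is 'sun'.

sun


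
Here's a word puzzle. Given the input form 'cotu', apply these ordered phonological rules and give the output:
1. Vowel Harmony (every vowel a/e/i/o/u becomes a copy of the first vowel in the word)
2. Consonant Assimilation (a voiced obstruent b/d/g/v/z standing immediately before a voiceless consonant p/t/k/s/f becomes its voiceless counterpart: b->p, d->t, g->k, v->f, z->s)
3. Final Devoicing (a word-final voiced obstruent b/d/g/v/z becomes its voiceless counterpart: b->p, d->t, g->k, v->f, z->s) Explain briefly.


Starting form: 'cotu'
Rule 1: Vowel Harmony: all vowels become 'o' (matching first vowel). 'cotu' -> 'coto'
Rule 2: Consonant Assimilation: no voiced obstruent (b/d/g/v/z) stands immediately before a voiceless consonant (p/t/k/s/f). No change.
Rule 3: Final Devoicing: the word ends in the vowel 'o', not a consonant. No change.
Final form: 'coto'

coto


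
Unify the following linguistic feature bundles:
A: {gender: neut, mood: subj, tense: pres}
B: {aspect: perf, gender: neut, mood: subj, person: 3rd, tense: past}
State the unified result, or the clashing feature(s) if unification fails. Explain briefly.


Compare features:
aspect: A=_ vs B=perf -> unified: perf
gender: A=neut vs B=neut -> unified: neut
mood: A=subj vs B=subj -> unified: subj
person: A=_ vs B=3rd -> unified: 3rd
tense: A=pres vs B=past -> CLASH
Clash detected on feature 'tense' (pres vs past); unification fails.

CLASH on 'tense' (pres vs past)


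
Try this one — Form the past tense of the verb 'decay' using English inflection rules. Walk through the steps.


Apply rule: Add -ed. 'decay' becomes 'decayed'.

decayed


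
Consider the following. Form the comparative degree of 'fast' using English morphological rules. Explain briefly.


Apply comparative formation (add -er): 'fast' -> 'faster'.

faster


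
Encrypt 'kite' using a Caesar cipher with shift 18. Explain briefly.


Shift each letter by 18: k -> c, i -> a, t -> l, e -> w. Result: 'calw'.

calw


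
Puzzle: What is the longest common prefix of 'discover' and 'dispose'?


Compare from the start: 3 characters match: 'dis'. Mismatch at position 4: 'c' vs 'p'.

dis


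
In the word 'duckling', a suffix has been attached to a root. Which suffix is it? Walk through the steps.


The word 'duckling' = 'duck' (root) + '-ling' (suffix). The suffix is '-ling'.

ling


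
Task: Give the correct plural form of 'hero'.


Apply rule: Add -es (consonant + o). 'hero' becomes 'heroes'.

heroes


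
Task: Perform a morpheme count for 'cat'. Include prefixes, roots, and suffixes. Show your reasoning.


Decomposition: cat (free morpheme) = 1 morpheme(s)

1 morphemes


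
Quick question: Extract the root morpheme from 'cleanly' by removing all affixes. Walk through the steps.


Remove suffix '-ly' from 'cleanly' to get root 'clean'.

clean


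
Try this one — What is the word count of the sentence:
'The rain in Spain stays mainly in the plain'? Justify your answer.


Split into words: The | rain | in | Spain | stays | mainly | in | the | plain = 9 words.

9


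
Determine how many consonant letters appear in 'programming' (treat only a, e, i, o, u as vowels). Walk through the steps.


Consonants in 'programming': p, r, g, r, m, m, n, g = 8 consonants.

8


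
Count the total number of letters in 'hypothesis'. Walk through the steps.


Spell out 'hypothesis' and number each letter: h(1), y(2), p(3), o(4), t(5), h(6), e(7), s(8), i(9), s(10). Total: 10 letters.

10


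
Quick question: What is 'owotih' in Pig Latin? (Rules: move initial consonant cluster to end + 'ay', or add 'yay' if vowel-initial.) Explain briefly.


'owotih' starts with a vowel, so add 'yay': 'owotihyay'.

owotihyay


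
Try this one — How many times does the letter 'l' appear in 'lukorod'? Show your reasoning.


Letter 'l' in 'lukorod': found at position(s) 1 = 1 occurrence(s).

1


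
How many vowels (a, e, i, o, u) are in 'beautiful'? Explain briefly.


Vowels in 'beautiful': e, a, u, i, u = 5 vowels.

5


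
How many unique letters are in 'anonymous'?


Unique letters in 'anonymous': {a, m, n, o, s, u, y} = 7 distinct letters.

7


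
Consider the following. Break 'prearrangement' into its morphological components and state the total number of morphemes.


Step 1: Identify prefix: 'pre' (meaning: before)
Step 2: Identify root: 'arrange'
Step 3: Identify suffix(es): 'ment'
Decomposition: pre- (prefix: before) + arrange (root) + -ment (suffix: action/result)
Total morphemes: 3

3 morphemes (pre- (prefix: before) + arrange (root) + -ment (suffix: action/result))


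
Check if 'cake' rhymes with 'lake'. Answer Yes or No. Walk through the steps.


Rime (stressed vowel + following sounds) of 'cake': -ake = /eɪk/
Rime of 'lake': -ake = /eɪk/
/eɪk/ and /eɪk/ are the same ending sound, so the words rhyme.

Yes


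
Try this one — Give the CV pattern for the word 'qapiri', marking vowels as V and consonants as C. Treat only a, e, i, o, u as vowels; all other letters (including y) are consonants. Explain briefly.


Letter mapping: q = C, a = V, p = C, i = V, r = C, i = V.

CVCVCV


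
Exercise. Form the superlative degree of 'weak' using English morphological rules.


Apply superlative formation (add -est): 'weak' -> 'weakest'.

weakest


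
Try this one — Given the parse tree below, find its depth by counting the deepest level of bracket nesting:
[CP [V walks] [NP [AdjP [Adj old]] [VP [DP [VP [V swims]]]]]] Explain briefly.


Count bracket nesting levels:
'[' at pos 0: depth = 1
'[' at pos 4: depth = 2
'[' at pos 14: depth = 2
'[' at pos 18: depth = 3
'[' at pos 24: depth = 4
'[' at pos 35: depth = 3
'[' at pos 39: depth = 4
'[' at pos 43: depth = 5
'[' at pos 47: depth = 6
Maximum depth reached: 6

6


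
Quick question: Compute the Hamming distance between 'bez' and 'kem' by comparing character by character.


Alignment:
Position 1: 'b' vs 'k' = DIFFER
Position 2: 'e' vs 'e' = match
Position 3: 'z' vs 'm' = DIFFER
Total differences: 2

2


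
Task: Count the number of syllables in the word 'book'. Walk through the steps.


Break 'book' into syllables: book -> book = 1 syllable

1 syllable


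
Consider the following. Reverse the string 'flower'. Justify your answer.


Reverse 'flower' character by character: 'rewolf'.

rewolf


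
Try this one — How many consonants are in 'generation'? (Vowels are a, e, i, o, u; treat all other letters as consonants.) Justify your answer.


Consonants in 'generation': g, n, r, t, n = 5 consonants.

5


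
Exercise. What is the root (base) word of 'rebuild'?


Remove prefix 're' from 'rebuild' to get root 'build'.

build


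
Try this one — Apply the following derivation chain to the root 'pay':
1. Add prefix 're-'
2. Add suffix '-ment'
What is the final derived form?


Step 1: Add prefix 're-' to 'pay' = 'repay'
Step 2: Add suffix '-ment' to 'repay' = 'repayment'

repayment


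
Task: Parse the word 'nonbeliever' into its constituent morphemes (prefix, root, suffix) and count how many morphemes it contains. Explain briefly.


Step 1: Identify prefix: 'non' (meaning: not)
Step 2: Identify root: 'believe'
Step 3: Identify suffix(es): 'er'
Decomposition: non- (prefix: not) + believe (root) + -er (suffix: one who)
Total morphemes: 3

3 morphemes (non- (prefix: not) + believe (root) + -er (suffix: one who))


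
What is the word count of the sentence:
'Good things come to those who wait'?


Split into words: Good | things | come | to | those | who | wait = 7 words.

7


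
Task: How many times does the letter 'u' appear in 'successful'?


Letter 'u' in 'successful': found at position(s) 2, 9 = 2 occurrence(s).

2


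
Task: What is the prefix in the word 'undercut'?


The word 'undercut' = 'under' (prefix) + 'cut' (root). The prefix is 'under'.

under


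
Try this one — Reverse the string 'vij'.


Reverse 'vij' character by character: 'jiv'.

jiv


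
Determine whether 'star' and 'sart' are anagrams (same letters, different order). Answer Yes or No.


Sorted letters of 'star': 'arst'
Sorted letters of 'sart': 'arst'
They match.

Yes


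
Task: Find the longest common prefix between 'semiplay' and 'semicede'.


Compare from the start: 4 characters match: 'semi'. Mismatch at position 5: 'p' vs 'c'.

semi


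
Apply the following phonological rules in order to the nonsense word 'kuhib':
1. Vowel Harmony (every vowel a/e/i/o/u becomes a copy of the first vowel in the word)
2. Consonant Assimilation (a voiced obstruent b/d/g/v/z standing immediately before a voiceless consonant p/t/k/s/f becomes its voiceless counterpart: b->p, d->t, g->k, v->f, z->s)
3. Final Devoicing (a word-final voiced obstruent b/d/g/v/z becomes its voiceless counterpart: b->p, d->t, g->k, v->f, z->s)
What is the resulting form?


Starting form: 'kuhib'
Rule 1: Vowel Harmony: all vowels become 'u' (matching first vowel). 'kuhib' -> 'kuhub'
Rule 2: Consonant Assimilation: no voiced obstruent (b/d/g/v/z) stands immediately before a voiceless consonant (p/t/k/s/f). No change.
Rule 3: Final Devoicing: word-final voiced obstruent 'b' becomes voiceless 'p'. 'kuhub' -> 'kuhup'
Final form: 'kuhup'

kuhup


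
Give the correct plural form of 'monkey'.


Apply rule: Add -s. 'monkey' becomes 'monkeys'.

monkeys


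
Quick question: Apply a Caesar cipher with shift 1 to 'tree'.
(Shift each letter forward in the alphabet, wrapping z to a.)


Shift each letter by 1: t -> u, r -> s, e -> f, e -> f. Result: 'usff'.

usff


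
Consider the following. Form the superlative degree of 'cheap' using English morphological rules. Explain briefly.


Apply superlative formation (add -est): 'cheap' -> 'cheapest'.

cheapest


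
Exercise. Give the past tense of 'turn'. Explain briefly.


Apply rule: Add -ed. 'turn' becomes 'turned'.

turned


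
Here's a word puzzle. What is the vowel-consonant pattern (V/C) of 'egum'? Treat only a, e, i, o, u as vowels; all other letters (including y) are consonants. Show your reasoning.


Letter mapping: e = V, g = C, u = V, m = C.

VCVC


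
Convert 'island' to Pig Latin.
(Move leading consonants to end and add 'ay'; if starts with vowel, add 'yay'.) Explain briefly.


'island' starts with a vowel, so add 'yay': 'islandyay'.

islandyay


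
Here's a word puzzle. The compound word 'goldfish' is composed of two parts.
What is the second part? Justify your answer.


Split 'goldfish' into 'gold' + 'fish'. The second part is 'fish'.

fish


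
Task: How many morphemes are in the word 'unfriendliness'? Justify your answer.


Decomposition: un- (prefix) + friend (root) + -ly (suffix) + -ness (suffix) = 4 morpheme(s)

4 morphemes


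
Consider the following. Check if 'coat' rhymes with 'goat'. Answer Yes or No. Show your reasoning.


Rime (stressed vowel + following sounds) of 'coat': -oat = /oʊt/
Rime of 'goat': -oat = /oʊt/
/oʊt/ and /oʊt/ are the same ending sound, so the words rhyme.

Yes


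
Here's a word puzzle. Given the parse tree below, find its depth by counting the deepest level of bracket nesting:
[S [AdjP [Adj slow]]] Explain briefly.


Count bracket nesting levels:
'[' at pos 0: depth = 1
'[' at pos 3: depth = 2
'[' at pos 9: depth = 3
Maximum depth reached: 3

3


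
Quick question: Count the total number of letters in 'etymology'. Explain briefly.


Spell out 'etymology' and number each letter: e(1), t(2), y(3), m(4), o(5), l(6), o(7), g(8), y(9). Total: 9 letters.

9


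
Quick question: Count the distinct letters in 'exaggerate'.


Unique letters in 'exaggerate': {a, e, g, r, t, x} = 6 distinct letters.

6


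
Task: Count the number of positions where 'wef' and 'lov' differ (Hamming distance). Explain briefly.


Alignment:
Position 1: 'w' vs 'l' = DIFFER
Position 2: 'e' vs 'o' = DIFFER
Position 3: 'f' vs 'v' = DIFFER
Total differences: 3

3


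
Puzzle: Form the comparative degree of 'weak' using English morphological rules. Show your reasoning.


Apply comparative formation (add -er): 'weak' -> 'weaker'.

weaker


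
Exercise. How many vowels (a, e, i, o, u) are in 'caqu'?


Vowels in 'caqu': a, u = 2 vowels.

2


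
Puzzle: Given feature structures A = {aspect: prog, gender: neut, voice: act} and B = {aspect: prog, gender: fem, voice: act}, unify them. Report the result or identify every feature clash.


Compare features:
aspect: A=prog vs B=prog -> unified: prog
gender: A=neut vs B=fem -> CLASH
voice: A=act vs B=act -> unified: act
Clash detected on feature 'gender' (neut vs fem); unification fails.

CLASH on 'gender' (neut vs fem)


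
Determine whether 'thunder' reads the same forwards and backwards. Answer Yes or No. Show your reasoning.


Forward: 'thunder'
Reversed: 'rednuht'
They differ.

No


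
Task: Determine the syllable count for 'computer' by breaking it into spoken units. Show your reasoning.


Break 'computer' into syllables: com-pu-ter -> com | pu | ter = 3 syllables

3 syllables


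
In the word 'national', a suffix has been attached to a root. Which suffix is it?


The word 'national' = 'nation' (root) + '-al' (suffix). The suffix is '-al'.

al


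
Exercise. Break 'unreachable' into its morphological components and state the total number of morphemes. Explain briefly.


Step 1: Identify prefix: 'un' (meaning: not/reverse)
Step 2: Identify root: 'reach'
Step 3: Identify suffix(es): 'able'
Decomposition: un- (prefix: not/reverse) + reach (root) + -able (suffix: capable of)
Total morphemes: 3

3 morphemes (un- (prefix: not/reverse) + reach (root) + -able (suffix: capable of))


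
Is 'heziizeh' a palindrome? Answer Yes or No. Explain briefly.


Forward: 'heziizeh'
Reversed: 'heziizeh'
They are identical.

Yes


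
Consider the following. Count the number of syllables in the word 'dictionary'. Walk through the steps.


Break 'dictionary' into syllables: dic-tion-ar-y -> dic | tion | ar | y = 4 syllables

4 syllables


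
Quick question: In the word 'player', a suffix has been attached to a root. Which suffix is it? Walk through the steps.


The word 'player' = 'play' (root) + '-er' (suffix). The suffix is '-er'.

er


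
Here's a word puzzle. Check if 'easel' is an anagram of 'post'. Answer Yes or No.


Sorted letters of 'easel': 'aeels'
Sorted letters of 'post': 'opst'
They do not match.

No


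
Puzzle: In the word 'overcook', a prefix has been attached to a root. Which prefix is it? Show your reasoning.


The word 'overcook' = 'over' (prefix) + 'cook' (root). The prefix is 'over'.

over


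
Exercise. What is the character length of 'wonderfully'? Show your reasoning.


Spell out 'wonderfully' and number each letter: w(1), o(2), n(3), d(4), e(5), r(6), f(7), u(8), l(9), l(10), y(11). Total: 11 letters.

11


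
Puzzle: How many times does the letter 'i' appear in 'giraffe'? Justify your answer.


Letter 'i' in 'giraffe': found at position(s) 2 = 1 occurrence(s).

1


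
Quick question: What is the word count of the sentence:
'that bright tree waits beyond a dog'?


Split into words: that | bright | tree | waits | beyond | a | dog = 7 words.

7


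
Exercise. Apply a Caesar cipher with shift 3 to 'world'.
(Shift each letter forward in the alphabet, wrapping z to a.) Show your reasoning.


Shift each letter by 3: w -> z, o -> r, r -> u, l -> o, d -> g. Result: 'zruog'.

zruog


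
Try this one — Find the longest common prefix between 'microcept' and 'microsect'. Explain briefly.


Compare from the start: 5 characters match: 'micro'. Mismatch at position 6: 'c' vs 's'.

micro


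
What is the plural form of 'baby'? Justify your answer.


Apply rule: Change -y to -ies (consonant + y). 'baby' becomes 'babies'.

babies


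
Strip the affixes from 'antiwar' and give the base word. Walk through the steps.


Remove prefix 'anti' from 'antiwar' to get root 'war'.

war


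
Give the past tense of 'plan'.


Apply rule: Double final consonant and add -ed. 'plan' becomes 'planned'.

planned


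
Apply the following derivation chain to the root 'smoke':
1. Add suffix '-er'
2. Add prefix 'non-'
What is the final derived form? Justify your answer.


Step 1: Add suffix '-er' to 'smoke' = 'smoker'
Step 2: Add prefix 'non-' to 'smoker' = 'nonsmoker'

nonsmoker


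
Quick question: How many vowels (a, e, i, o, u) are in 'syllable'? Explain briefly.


Vowels in 'syllable': a, e = 2 vowels.

2


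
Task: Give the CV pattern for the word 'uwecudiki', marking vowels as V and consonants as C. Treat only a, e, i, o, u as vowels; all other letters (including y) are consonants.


Letter mapping: u = V, w = C, e = V, c = C, u = V, d = C, i = V, k = C, i = V.

VCVCVCVCV


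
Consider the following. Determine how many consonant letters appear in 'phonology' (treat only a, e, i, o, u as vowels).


Consonants in 'phonology': p, h, n, l, g, y = 6 consonants.

6


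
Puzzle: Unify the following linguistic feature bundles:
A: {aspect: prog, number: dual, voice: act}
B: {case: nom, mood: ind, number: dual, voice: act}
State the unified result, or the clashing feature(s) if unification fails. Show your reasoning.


Compare features:
aspect: A=prog vs B=_ -> unified: prog
case: A=_ vs B=nom -> unified: nom
mood: A=_ vs B=ind -> unified: ind
number: A=dual vs B=dual -> unified: dual
voice: A=act vs B=act -> unified: act
No clashes found.

Unified: {aspect: prog, case: nom, mood: ind, number: dual, voice: act}


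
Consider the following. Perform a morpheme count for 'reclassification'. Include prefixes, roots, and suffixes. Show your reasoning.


Decomposition: re- (prefix) + class (root) + -ify (suffix) + -ation (suffix) = 4 morpheme(s)

4 morphemes


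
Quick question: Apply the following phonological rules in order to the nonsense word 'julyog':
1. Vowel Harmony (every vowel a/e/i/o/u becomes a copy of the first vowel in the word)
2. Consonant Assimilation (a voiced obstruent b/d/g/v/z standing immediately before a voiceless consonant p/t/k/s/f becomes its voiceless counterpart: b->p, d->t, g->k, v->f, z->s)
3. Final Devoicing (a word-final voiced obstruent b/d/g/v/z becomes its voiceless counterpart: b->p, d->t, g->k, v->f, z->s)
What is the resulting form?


Starting form: 'julyog'
Rule 1: Vowel Harmony: all vowels become 'u' (matching first vowel). 'julyog' -> 'julyug'
Rule 2: Consonant Assimilation: no voiced obstruent (b/d/g/v/z) stands immediately before a voiceless consonant (p/t/k/s/f). No change.
Rule 3: Final Devoicing: word-final voiced obstruent 'g' becomes voiceless 'k'. 'julyug' -> 'julyuk'
Final form: 'julyuk'

julyuk


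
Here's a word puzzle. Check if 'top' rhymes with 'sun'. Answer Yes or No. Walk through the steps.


Rime (stressed vowel + following sounds) of 'top': -op = /ɒp/
Rime of 'sun': -un = /ʌn/
/ɒp/ and /ʌn/ are different ending sounds, so the words do not rhyme.

No


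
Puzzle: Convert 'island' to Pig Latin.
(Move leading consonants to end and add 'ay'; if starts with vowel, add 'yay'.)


'island' starts with a vowel, so add 'yay': 'islandyay'.

islandyay


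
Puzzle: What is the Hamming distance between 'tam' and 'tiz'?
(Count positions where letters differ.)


Alignment:
Position 1: 't' vs 't' = match
Position 2: 'a' vs 'i' = DIFFER
Position 3: 'm' vs 'z' = DIFFER
Total differences: 2

2


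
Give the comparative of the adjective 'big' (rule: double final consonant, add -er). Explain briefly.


Apply comparative formation (double final consonant, add -er): 'big' -> 'bigger'.

bigger


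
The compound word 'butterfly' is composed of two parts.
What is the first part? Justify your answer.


Split 'butterfly' into 'butter' + 'fly'. The first part is 'butter'.

butter


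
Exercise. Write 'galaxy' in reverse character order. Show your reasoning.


Reverse 'galaxy' character by character: 'yxalag'.

yxalag


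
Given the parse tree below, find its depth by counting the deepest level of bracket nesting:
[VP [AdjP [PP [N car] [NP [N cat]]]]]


Count bracket nesting levels:
'[' at pos 0: depth = 1
'[' at pos 4: depth = 2
'[' at pos 10: depth = 3
'[' at pos 14: depth = 4
'[' at pos 22: depth = 4
'[' at pos 26: depth = 5
Maximum depth reached: 5

5


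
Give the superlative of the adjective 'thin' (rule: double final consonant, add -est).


Apply superlative formation (double final consonant, add -est): 'thin' -> 'thinnest'.

thinnest


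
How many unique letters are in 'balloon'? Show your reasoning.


Unique letters in 'balloon': {a, b, l, n, o} = 5 distinct letters.

5


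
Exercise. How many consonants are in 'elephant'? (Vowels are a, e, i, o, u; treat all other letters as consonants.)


Consonants in 'elephant': l, p, h, n, t = 5 consonants.

5


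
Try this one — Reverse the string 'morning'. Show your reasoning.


Reverse 'morning' character by character: 'gninrom'.

gninrom


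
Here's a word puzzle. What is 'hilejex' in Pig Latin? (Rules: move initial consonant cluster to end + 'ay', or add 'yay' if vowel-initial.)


'hilejex': move consonant cluster 'h' to end and add 'ay': 'ilejexhay'.

ilejexhay


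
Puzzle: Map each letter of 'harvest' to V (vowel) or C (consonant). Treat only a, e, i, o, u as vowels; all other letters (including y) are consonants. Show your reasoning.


Letter mapping: h = C, a = V, r = C, v = C, e = V, s = C, t = C.

CVCCVCC


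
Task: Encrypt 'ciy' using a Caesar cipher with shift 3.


Shift each letter by 3: c -> f, i -> l, y -> b. Result: 'flb'.

flb


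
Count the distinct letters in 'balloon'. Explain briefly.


Unique letters in 'balloon': {a, b, l, n, o} = 5 distinct letters.

5


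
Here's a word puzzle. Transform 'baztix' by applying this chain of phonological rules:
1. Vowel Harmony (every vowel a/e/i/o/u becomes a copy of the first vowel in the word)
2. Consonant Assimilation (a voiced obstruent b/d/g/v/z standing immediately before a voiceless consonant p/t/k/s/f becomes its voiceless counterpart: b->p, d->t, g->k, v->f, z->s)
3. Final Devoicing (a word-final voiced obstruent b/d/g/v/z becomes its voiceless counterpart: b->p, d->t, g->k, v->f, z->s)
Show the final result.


Starting form: 'baztix'
Rule 1: Vowel Harmony: all vowels become 'a' (matching first vowel). 'baztix' -> 'baztax'
Rule 2: Consonant Assimilation: voiced obstruent before voiceless consonant becomes voiceless ('zt' -> 'st'). 'baztax' -> 'bastax'
Rule 3: Final Devoicing: final consonant 'x' is not one of the voiced obstruents b/d/g/v/z. No change.
Final form: 'bastax'

bastax


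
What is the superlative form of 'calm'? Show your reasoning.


Apply superlative formation (add -est): 'calm' -> 'calmest'.

calmest


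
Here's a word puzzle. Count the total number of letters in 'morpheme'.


Spell out 'morpheme' and number each letter: m(1), o(2), r(3), p(4), h(5), e(6), m(7), e(8). Total: 8 letters.

8


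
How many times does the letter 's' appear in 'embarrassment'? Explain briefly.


Letter 's' in 'embarrassment': found at position(s) 8, 9 = 2 occurrence(s).

2


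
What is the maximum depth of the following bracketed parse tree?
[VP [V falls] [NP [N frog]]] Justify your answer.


Count bracket nesting levels:
'[' at pos 0: depth = 1
'[' at pos 4: depth = 2
'[' at pos 14: depth = 2
'[' at pos 18: depth = 3
Maximum depth reached: 3

3


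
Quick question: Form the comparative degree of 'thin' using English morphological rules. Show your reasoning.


Apply comparative formation (double final consonant, add -er): 'thin' -> 'thinner'.

thinner


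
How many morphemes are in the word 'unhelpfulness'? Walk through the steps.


Decomposition: un- (prefix) + help (root) + -ful (suffix) + -ness (suffix) = 4 morpheme(s)

4 morphemes


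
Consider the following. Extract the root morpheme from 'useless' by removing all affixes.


Remove suffix '-less' from 'useless' to get root 'use'.

use


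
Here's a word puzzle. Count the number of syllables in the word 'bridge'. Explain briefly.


Break 'bridge' into syllables: bridge -> bridge = 1 syllable

1 syllable


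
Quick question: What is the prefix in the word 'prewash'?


The word 'prewash' = 'pre' (prefix) + 'wash' (root). The prefix is 'pre'.

pre


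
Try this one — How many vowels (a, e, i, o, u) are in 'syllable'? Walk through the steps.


Vowels in 'syllable': a, e = 2 vowels.

2


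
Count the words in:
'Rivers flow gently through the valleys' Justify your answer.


Split into words: Rivers | flow | gently | through | the | valleys = 6 words.

6


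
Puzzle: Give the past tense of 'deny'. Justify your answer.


Apply rule: Change -y to -ied. 'deny' becomes 'denied'.

denied


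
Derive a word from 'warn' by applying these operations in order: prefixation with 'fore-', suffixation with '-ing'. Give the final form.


Step 1: Add prefix 'fore-' to 'warn' = 'forewarn'
Step 2: Add suffix '-ing' to 'forewarn' = 'forewarning'

forewarning


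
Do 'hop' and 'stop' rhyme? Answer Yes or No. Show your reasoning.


Rime (stressed vowel + following sounds) of 'hop': -op = /ɒp/
Rime of 'stop': -op = /ɒp/
/ɒp/ and /ɒp/ are the same ending sound, so the words rhyme.

Yes


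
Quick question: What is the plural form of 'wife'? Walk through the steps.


Apply rule: Change -fe to -ves. 'wife' becomes 'wives'.

wives


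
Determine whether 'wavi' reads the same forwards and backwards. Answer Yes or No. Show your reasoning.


Forward: 'wavi'
Reversed: 'ivaw'
They differ.

No


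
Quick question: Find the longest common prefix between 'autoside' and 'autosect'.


Compare from the start: 5 characters match: 'autos'. Mismatch at position 6: 'i' vs 'e'.

autos


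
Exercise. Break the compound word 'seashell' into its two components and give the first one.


Split 'seashell' into 'sea' + 'shell'. The first part is 'sea'.

sea


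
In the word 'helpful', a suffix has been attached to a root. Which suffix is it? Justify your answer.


The word 'helpful' = 'help' (root) + '-ful' (suffix). The suffix is '-ful'.

ful


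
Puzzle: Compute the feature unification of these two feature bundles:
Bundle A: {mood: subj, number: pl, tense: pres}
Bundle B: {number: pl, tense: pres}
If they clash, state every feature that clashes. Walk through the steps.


Compare features:
mood: A=subj vs B=_ -> unified: subj
number: A=pl vs B=pl -> unified: pl
tense: A=pres vs B=pres -> unified: pres
No clashes found.

Unified: {mood: subj, number: pl, tense: pres}


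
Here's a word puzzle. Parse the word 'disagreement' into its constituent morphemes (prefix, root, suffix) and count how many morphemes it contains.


Step 1: Identify prefix: 'dis' (meaning: not/apart)
Step 2: Identify root: 'agree'
Step 3: Identify suffix(es): 'ment'
Decomposition: dis- (prefix: not/apart) + agree (root) + -ment (suffix: action/result)
Total morphemes: 3

3 morphemes (dis- (prefix: not/apart) + agree (root) + -ment (suffix: action/result))


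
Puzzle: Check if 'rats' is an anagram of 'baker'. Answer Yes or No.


Sorted letters of 'rats': 'arst'
Sorted letters of 'baker': 'abekr'
They do not match.

No


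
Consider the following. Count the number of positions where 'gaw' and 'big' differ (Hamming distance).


Alignment:
Position 1: 'g' vs 'b' = DIFFER
Position 2: 'a' vs 'i' = DIFFER
Position 3: 'w' vs 'g' = DIFFER
Total differences: 3

3


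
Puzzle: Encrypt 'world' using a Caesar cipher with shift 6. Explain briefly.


Shift each letter by 6: w -> c, o -> u, r -> x, l -> r, d -> j. Result: 'cuxrj'.

cuxrj


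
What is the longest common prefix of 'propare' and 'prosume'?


Compare from the start: 3 characters match: 'pro'. Mismatch at position 4: 'p' vs 's'.

pro


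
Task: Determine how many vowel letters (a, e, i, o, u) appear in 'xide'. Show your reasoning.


Vowels in 'xide': i, e = 2 vowels.

2


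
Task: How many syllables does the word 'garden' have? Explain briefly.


Break 'garden' into syllables: gar-den -> gar | den = 2 syllables

2 syllables


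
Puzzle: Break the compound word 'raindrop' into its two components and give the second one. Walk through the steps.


Split 'raindrop' into 'rain' + 'drop'. The second part is 'drop'.

drop


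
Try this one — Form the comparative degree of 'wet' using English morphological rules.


Apply comparative formation (double final consonant, add -er): 'wet' -> 'wetter'.

wetter


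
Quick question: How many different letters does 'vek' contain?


Unique letters in 'vek': {e, k, v} = 3 distinct letters.

3


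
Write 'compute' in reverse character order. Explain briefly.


Reverse 'compute' character by character: 'etupmoc'.

etupmoc


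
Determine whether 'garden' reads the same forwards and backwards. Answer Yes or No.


Forward: 'garden'
Reversed: 'nedrag'
They differ.

No


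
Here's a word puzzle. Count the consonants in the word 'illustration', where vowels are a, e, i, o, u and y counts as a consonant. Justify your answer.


Consonants in 'illustration': l, l, s, t, r, t, n = 7 consonants.

7


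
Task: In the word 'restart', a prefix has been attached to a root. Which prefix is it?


The word 'restart' = 're' (prefix) + 'start' (root). The prefix is 're'.

re


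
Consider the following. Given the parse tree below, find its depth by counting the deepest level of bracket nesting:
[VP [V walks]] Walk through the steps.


Count bracket nesting levels:
'[' at pos 0: depth = 1
'[' at pos 4: depth = 2
Maximum depth reached: 2

2


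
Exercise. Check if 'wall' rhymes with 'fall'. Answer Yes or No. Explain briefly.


Rime (stressed vowel + following sounds) of 'wall': -all = /ɔːl/
Rime of 'fall': -all = /ɔːl/
/ɔːl/ and /ɔːl/ are the same ending sound, so the words rhyme.

Yes


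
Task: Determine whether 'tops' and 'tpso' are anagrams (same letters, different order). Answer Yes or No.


Sorted letters of 'tops': 'opst'
Sorted letters of 'tpso': 'opst'
They match.

Yes


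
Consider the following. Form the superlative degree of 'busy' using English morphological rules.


Apply superlative formation (consonant + y: change y to i, add -est): 'busy' -> 'busiest'.

busiest


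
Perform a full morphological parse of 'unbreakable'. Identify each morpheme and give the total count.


Step 1: Identify prefix: 'un' (meaning: not/reverse)
Step 2: Identify root: 'break'
Step 3: Identify suffix(es): 'able'
Decomposition: un- (prefix: not/reverse) + break (root) + -able (suffix: capable of)
Total morphemes: 3

3 morphemes (un- (prefix: not/reverse) + break (root) + -able (suffix: capable of))


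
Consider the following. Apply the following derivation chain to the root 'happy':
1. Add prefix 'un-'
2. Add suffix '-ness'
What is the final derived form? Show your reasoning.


Step 1: Add prefix 'un-' to 'happy' = 'unhappy'
Step 2: Add suffix '-ness' to 'unhappy' = 'unhappiness'

unhappiness


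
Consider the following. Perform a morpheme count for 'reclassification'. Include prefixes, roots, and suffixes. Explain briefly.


Decomposition: re- (prefix) + class (root) + -ify (suffix) + -ation (suffix) = 4 morpheme(s)

4 morphemes


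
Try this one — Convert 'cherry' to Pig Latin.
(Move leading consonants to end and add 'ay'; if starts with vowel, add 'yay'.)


'cherry': move consonant cluster 'ch' to end and add 'ay': 'errychay'.

errychay


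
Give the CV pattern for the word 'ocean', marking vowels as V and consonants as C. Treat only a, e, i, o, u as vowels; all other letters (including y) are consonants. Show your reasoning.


Letter mapping: o = V, c = C, e = V, a = V, n = C.

VCVVC


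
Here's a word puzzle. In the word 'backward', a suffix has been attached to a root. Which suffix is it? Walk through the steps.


The word 'backward' = 'back' (root) + '-ward' (suffix). The suffix is '-ward'.

ward


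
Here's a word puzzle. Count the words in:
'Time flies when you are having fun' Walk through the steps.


Split into words: Time | flies | when | you | are | having | fun = 7 words.

7


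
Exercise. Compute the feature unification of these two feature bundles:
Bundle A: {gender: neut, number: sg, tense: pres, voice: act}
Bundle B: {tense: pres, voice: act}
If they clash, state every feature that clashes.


Compare features:
gender: A=neut vs B=_ -> unified: neut
number: A=sg vs B=_ -> unified: sg
tense: A=pres vs B=pres -> unified: pres
voice: A=act vs B=act -> unified: act
No clashes found.

Unified: {gender: neut, number: sg, tense: pres, voice: act}


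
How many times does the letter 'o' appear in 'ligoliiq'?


Letter 'o' in 'ligoliiq': found at position(s) 4 = 1 occurrence(s).

1


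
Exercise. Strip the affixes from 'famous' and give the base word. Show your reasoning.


Remove suffix '-ous' from 'famous' to get root 'fame'.

fame


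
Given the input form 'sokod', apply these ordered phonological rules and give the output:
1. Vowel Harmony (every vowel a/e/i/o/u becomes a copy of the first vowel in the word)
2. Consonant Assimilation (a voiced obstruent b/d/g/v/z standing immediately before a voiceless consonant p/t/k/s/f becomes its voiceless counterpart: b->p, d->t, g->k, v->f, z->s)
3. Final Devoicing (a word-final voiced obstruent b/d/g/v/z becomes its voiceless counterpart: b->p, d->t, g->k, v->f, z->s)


Starting form: 'sokod'
Rule 1: Vowel Harmony: all vowels already match. No change.
Rule 2: Consonant Assimilation: no voiced obstruent (b/d/g/v/z) stands immediately before a voiceless consonant (p/t/k/s/f). No change.
Rule 3: Final Devoicing: word-final voiced obstruent 'd' becomes voiceless 't'. 'sokod' -> 'sokot'
Final form: 'sokot'

sokot


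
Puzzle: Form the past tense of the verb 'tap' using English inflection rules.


Apply rule: Double final consonant and add -ed. 'tap' becomes 'tapped'.

tapped


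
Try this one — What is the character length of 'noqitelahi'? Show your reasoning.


Spell out 'noqitelahi' and number each letter: n(1), o(2), q(3), i(4), t(5), e(6), l(7), a(8), h(9), i(10). Total: 10 letters.

10


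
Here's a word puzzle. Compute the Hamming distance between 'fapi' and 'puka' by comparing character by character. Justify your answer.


Alignment:
Position 1: 'f' vs 'p' = DIFFER
Position 2: 'a' vs 'u' = DIFFER
Position 3: 'p' vs 'k' = DIFFER
Position 4: 'i' vs 'a' = DIFFER
Total differences: 4

4


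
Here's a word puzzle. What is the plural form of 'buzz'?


Apply rule: Add -es (sibilant/fricative ending). 'buzz' becomes 'buzzes'.

buzzes


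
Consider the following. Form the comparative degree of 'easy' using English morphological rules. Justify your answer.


Apply comparative formation (consonant + y: change y to i, add -er): 'easy' -> 'easier'.

easier


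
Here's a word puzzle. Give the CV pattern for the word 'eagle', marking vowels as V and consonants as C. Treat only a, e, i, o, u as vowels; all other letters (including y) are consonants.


Letter mapping: e = V, a = V, g = C, l = C, e = V.

VVCCV


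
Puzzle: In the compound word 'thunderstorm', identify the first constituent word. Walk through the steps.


Split 'thunderstorm' into 'thunder' + 'storm'. The first part is 'thunder'.

thunder


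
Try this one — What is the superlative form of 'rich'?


Apply superlative formation (add -est): 'rich' -> 'richest'.

richest


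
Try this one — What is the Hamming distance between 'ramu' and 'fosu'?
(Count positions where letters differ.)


Alignment:
Position 1: 'r' vs 'f' = DIFFER
Position 2: 'a' vs 'o' = DIFFER
Position 3: 'm' vs 's' = DIFFER
Position 4: 'u' vs 'u' = match
Total differences: 3

3
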